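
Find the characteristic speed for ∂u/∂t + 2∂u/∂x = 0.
Speed = 2. Information travels along x - 2t = const (rightward).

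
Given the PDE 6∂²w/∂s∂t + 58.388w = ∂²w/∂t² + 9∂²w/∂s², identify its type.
Rewriting in standard form: -9∂²w/∂s² + 6∂²w/∂s∂t - ∂²w/∂t² + 58.388w = 0. The second-order coefficients are A = -9, B = 6, C = -1. Since B² - 4AC = 0 = 0, this is a parabolic PDE.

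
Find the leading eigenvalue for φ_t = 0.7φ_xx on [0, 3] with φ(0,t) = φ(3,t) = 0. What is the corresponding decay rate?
Eigenvalues: λₙ = 0.7n²π²/3².
First three modes:
  n=1: λ₁ = 0.7π²/3² ≈ 0.768
  n=2: λ₂ = 2.8π²/3² ≈ 3.071 (4× faster decay)
  n=3: λ₃ = 6.3π²/3² ≈ 6.909 (9× faster decay)
As t → ∞, higher modes decay exponentially faster. The n=1 mode dominates: φ ~ c₁ sin(πx/3) e^{-λ₁t}.
Decay rate: λ₁ = 0.7π²/3² ≈ 0.768.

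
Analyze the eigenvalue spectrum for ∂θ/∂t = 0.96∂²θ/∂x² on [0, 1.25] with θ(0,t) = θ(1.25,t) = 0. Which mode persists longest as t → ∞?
Eigenvalues: λₙ = 0.96n²π²/1.25².
First three modes:
  n=1: λ₁ = 0.96π²/1.25² ≈ 6.064
  n=2: λ₂ = 3.84π²/1.25² ≈ 24.256 (4× faster decay)
  n=3: λ₃ = 8.64π²/1.25² ≈ 54.575 (9× faster decay)
As t → ∞, higher modes decay exponentially faster. The n=1 mode dominates: θ ~ c₁ sin(πx/1.25) e^{-λ₁t}.
Decay rate: λ₁ = 0.96π²/1.25² ≈ 6.064.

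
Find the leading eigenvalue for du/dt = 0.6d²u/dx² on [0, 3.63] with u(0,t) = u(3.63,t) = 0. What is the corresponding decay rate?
Eigenvalues: λₙ = 0.6n²π²/3.63².
First three modes:
  n=1: λ₁ = 0.6π²/3.63² ≈ 0.449
  n=2: λ₂ = 2.4π²/3.63² ≈ 1.798 (4× faster decay)
  n=3: λ₃ = 5.4π²/3.63² ≈ 4.045 (9× faster decay)
As t → ∞, higher modes decay exponentially faster. The n=1 mode dominates: u ~ c₁ sin(πx/3.63) e^{-λ₁t}.
Decay rate: λ₁ = 0.6π²/3.63² ≈ 0.449.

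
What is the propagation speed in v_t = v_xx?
Infinite. The heat equation is parabolic, not hyperbolic, so disturbances propagate instantly.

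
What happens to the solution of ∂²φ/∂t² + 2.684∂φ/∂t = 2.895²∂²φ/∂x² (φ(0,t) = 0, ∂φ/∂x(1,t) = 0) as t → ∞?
φ → 0. Damping (γ=2.684) dissipates energy; oscillations decay exponentially.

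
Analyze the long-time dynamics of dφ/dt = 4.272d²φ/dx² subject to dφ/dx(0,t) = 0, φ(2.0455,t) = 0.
Long-time behavior: φ → 0. Heat escapes through the Dirichlet boundary.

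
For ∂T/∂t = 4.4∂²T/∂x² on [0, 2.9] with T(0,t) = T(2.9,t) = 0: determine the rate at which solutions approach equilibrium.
Eigenvalues: λₙ = 4.4n²π²/2.9².
First three modes:
  n=1: λ₁ = 4.4π²/2.9² ≈ 5.164
  n=2: λ₂ = 17.6π²/2.9² ≈ 20.655 (4× faster decay)
  n=3: λ₃ = 39.6π²/2.9² ≈ 46.473 (9× faster decay)
As t → ∞, higher modes decay exponentially faster. The n=1 mode dominates: T ~ c₁ sin(πx/2.9) e^{-λ₁t}.
Decay rate: λ₁ = 4.4π²/2.9² ≈ 5.164.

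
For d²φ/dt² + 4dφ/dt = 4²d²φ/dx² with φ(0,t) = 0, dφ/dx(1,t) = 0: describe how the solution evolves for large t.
φ → 0. Damping (γ=4) dissipates energy; oscillations decay exponentially.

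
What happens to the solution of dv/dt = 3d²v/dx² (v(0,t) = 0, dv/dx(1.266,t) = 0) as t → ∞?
v → 0. Heat escapes through the Dirichlet boundary.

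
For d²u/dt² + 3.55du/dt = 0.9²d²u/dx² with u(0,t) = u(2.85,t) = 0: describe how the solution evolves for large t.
u → 0. Damping (γ=3.55) dissipates energy; oscillations decay exponentially.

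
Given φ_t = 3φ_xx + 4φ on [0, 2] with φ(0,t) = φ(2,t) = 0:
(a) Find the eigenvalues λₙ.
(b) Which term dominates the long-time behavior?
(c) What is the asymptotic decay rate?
Eigenvalues: λₙ = 3n²π²/2² - 4.
First three modes:
  n=1: λ₁ = 3π²/2² - 4 ≈ 3.402
  n=2: λ₂ = 12π²/2² - 4 ≈ 25.609
  n=3: λ₃ = 27π²/2² - 4 ≈ 62.62
Since 3π²/2² ≈ 7.402 > 4, all λₙ > 0.
The n=1 mode decays slowest → dominates as t → ∞.
Asymptotic: φ ~ c₁ sin(πx/2) e^{-λ₁t} with decay rate λ₁ ≈ 3.402.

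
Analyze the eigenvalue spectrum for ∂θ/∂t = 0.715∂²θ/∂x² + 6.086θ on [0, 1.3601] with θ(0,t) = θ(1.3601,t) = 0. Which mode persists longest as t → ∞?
Eigenvalues: λₙ = 0.715n²π²/1.3601² - 6.086.
First three modes:
  n=1: λ₁ = 0.715π²/1.3601² - 6.086 ≈ -2.271
  n=2: λ₂ = 2.86π²/1.3601² - 6.086 ≈ 9.173
  n=3: λ₃ = 6.435π²/1.3601² - 6.086 ≈ 28.247
Since 0.715π²/1.3601² ≈ 3.815 < 6.086, λ₁ < 0.
The n=1 mode grows fastest (−λₙ is largest for n=1) → dominates.
Asymptotic: θ ~ c₁ sin(πx/1.3601) e^{2.271t} (exponential growth at rate −λ₁ ≈ 2.271).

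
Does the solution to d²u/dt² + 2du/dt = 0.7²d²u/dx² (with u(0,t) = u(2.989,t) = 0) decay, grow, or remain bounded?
u → 0. Damping (γ=2) dissipates energy; oscillations decay exponentially.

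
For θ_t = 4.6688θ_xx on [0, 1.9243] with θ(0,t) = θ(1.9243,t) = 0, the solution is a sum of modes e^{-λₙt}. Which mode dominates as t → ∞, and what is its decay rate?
Eigenvalues: λₙ = 4.6688n²π²/1.9243².
First three modes:
  n=1: λ₁ = 4.6688π²/1.9243² ≈ 12.444
  n=2: λ₂ = 18.6752π²/1.9243² ≈ 49.776 (4× faster decay)
  n=3: λ₃ = 42.0192π²/1.9243² ≈ 111.996 (9× faster decay)
As t → ∞, higher modes decay exponentially faster. The n=1 mode dominates: θ ~ c₁ sin(πx/1.9243) e^{-λ₁t}.
Decay rate: λ₁ = 4.6688π²/1.9243² ≈ 12.444.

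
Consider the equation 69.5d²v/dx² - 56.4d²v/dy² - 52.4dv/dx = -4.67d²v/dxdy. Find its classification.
Rewriting in standard form: 69.5d²v/dx² + 4.67d²v/dxdy - 56.4d²v/dy² - 52.4dv/dx = 0. Hyperbolic. (A = 69.5, B = 4.67, C = -56.4 gives B² - 4AC = 15701.0089.)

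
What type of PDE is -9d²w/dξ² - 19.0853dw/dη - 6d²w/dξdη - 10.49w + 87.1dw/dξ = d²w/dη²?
Rewriting in standard form: -9d²w/dξ² - 6d²w/dξdη - d²w/dη² + 87.1dw/dξ - 19.0853dw/dη - 10.49w = 0. With A = -9, B = -6, C = -1, the discriminant is 0. This is a parabolic PDE.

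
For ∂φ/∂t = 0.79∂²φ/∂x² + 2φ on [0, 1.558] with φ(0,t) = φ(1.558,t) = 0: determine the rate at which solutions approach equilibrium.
Eigenvalues: λₙ = 0.79n²π²/1.558² - 2.
First three modes:
  n=1: λ₁ = 0.79π²/1.558² - 2 ≈ 1.212
  n=2: λ₂ = 3.16π²/1.558² - 2 ≈ 10.848
  n=3: λ₃ = 7.11π²/1.558² - 2 ≈ 26.909
Since 0.79π²/1.558² ≈ 3.212 > 2, all λₙ > 0.
The n=1 mode decays slowest → dominates as t → ∞.
Asymptotic: φ ~ c₁ sin(πx/1.558) e^{-λ₁t} with decay rate λ₁ ≈ 1.212.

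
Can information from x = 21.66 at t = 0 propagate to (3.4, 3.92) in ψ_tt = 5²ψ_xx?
Yes. The domain of dependence is [-16.2, 23], and 21.66 ∈ [-16.2, 23].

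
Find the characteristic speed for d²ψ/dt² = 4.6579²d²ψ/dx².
Speed = 4.6579. Information travels along characteristics x = x₀ ± 4.6579t.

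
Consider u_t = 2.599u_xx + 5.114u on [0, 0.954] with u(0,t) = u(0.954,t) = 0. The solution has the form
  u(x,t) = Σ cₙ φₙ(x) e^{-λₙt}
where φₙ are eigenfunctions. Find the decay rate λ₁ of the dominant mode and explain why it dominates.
Eigenvalues: λₙ = 2.599n²π²/0.954² - 5.114.
First three modes:
  n=1: λ₁ = 2.599π²/0.954² - 5.114 ≈ 23.07
  n=2: λ₂ = 10.396π²/0.954² - 5.114 ≈ 107.624
  n=3: λ₃ = 23.391π²/0.954² - 5.114 ≈ 248.546
Since 2.599π²/0.954² ≈ 28.184 > 5.114, all λₙ > 0.
The n=1 mode decays slowest → dominates as t → ∞.
Asymptotic: u ~ c₁ sin(πx/0.954) e^{-λ₁t} with decay rate λ₁ ≈ 23.07.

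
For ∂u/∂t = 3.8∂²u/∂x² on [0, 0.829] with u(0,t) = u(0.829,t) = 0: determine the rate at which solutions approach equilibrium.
Eigenvalues: λₙ = 3.8n²π²/0.829².
First three modes:
  n=1: λ₁ = 3.8π²/0.829² ≈ 54.573
  n=2: λ₂ = 15.2π²/0.829² ≈ 218.29 (4× faster decay)
  n=3: λ₃ = 34.2π²/0.829² ≈ 491.153 (9× faster decay)
As t → ∞, higher modes decay exponentially faster. The n=1 mode dominates: u ~ c₁ sin(πx/0.829) e^{-λ₁t}.
Decay rate: λ₁ = 3.8π²/0.829² ≈ 54.573.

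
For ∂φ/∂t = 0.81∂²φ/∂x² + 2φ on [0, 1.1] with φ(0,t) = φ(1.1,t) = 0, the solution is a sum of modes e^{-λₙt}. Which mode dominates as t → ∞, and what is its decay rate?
Eigenvalues: λₙ = 0.81n²π²/1.1² - 2.
First three modes:
  n=1: λ₁ = 0.81π²/1.1² - 2 ≈ 4.607
  n=2: λ₂ = 3.24π²/1.1² - 2 ≈ 24.428
  n=3: λ₃ = 7.29π²/1.1² - 2 ≈ 57.462
Since 0.81π²/1.1² ≈ 6.607 > 2, all λₙ > 0.
The n=1 mode decays slowest → dominates as t → ∞.
Asymptotic: φ ~ c₁ sin(πx/1.1) e^{-λ₁t} with decay rate λ₁ ≈ 4.607.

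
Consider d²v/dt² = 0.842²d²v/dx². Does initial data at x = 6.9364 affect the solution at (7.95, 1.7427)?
Yes. The domain of dependence is [6.4826466, 9.4173534], and 6.9364 ∈ [6.4826466, 9.4173534].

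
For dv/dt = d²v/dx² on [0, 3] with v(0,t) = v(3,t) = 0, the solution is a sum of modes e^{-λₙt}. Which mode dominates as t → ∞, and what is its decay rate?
Eigenvalues: λₙ = n²π²/3².
First three modes:
  n=1: λ₁ = π²/3² ≈ 1.097
  n=2: λ₂ = 4π²/3² ≈ 4.386 (4× faster decay)
  n=3: λ₃ = 9π²/3² ≈ 9.87 (9× faster decay)
As t → ∞, higher modes decay exponentially faster. The n=1 mode dominates: v ~ c₁ sin(πx/3) e^{-λ₁t}.
Decay rate: λ₁ = π²/3² ≈ 1.097.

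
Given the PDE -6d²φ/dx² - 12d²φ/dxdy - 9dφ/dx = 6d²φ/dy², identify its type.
Rewriting in standard form: -6d²φ/dx² - 12d²φ/dxdy - 6d²φ/dy² - 9dφ/dx = 0. The second-order coefficients are A = -6, B = -12, C = -6. Since B² - 4AC = 0 = 0, this is a parabolic PDE.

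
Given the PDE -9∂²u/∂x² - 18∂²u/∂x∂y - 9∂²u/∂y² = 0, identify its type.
The second-order coefficients are A = -9, B = -18, C = -9. Since B² - 4AC = 0 = 0, this is a parabolic PDE.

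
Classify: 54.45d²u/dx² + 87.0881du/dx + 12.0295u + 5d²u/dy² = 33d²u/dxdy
Rewriting in standard form: 54.45d²u/dx² - 33d²u/dxdy + 5d²u/dy² + 87.0881du/dx + 12.0295u = 0. Parabolic (discriminant = 0).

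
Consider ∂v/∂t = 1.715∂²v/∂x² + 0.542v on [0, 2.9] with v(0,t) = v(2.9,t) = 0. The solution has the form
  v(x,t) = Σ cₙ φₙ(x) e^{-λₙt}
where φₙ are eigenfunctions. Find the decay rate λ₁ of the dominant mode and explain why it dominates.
Eigenvalues: λₙ = 1.715n²π²/2.9² - 0.542.
First three modes:
  n=1: λ₁ = 1.715π²/2.9² - 0.542 ≈ 1.471
  n=2: λ₂ = 6.86π²/2.9² - 0.542 ≈ 7.509
  n=3: λ₃ = 15.435π²/2.9² - 0.542 ≈ 17.572
Since 1.715π²/2.9² ≈ 2.013 > 0.542, all λₙ > 0.
The n=1 mode decays slowest → dominates as t → ∞.
Asymptotic: v ~ c₁ sin(πx/2.9) e^{-λ₁t} with decay rate λ₁ ≈ 1.471.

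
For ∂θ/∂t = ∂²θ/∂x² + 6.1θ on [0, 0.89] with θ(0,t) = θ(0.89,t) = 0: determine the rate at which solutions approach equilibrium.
Eigenvalues: λₙ = n²π²/0.89² - 6.1.
First three modes:
  n=1: λ₁ = π²/0.89² - 6.1 ≈ 6.36
  n=2: λ₂ = 4π²/0.89² - 6.1 ≈ 43.74
  n=3: λ₃ = 9π²/0.89² - 6.1 ≈ 106.04
Since π²/0.89² ≈ 12.46 > 6.1, all λₙ > 0.
The n=1 mode decays slowest → dominates as t → ∞.
Asymptotic: θ ~ c₁ sin(πx/0.89) e^{-λ₁t} with decay rate λ₁ ≈ 6.36.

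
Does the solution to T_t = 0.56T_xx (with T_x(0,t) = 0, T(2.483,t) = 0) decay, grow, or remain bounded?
T → 0. Heat escapes through the Dirichlet boundary.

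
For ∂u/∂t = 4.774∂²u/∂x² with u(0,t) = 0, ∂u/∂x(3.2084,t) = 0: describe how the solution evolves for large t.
u → 0. Heat escapes through the Dirichlet boundary.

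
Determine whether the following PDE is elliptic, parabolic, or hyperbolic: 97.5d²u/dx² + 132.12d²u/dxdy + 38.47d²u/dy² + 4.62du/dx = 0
Coefficients: A = 97.5, B = 132.12, C = 38.47. B² - 4AC = 2452.3944, which is positive, so the equation is hyperbolic.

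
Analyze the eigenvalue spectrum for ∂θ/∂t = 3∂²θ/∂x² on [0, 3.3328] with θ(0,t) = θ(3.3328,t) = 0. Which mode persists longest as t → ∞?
Eigenvalues: λₙ = 3n²π²/3.3328².
First three modes:
  n=1: λ₁ = 3π²/3.3328² ≈ 2.666
  n=2: λ₂ = 12π²/3.3328² ≈ 10.663 (4× faster decay)
  n=3: λ₃ = 27π²/3.3328² ≈ 23.991 (9× faster decay)
As t → ∞, higher modes decay exponentially faster. The n=1 mode dominates: θ ~ c₁ sin(πx/3.3328) e^{-λ₁t}.
Decay rate: λ₁ = 3π²/3.3328² ≈ 2.666.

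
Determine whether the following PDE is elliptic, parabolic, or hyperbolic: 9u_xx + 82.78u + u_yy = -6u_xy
Rewriting in standard form: 9u_xx + 6u_xy + u_yy + 82.78u = 0. Coefficients: A = 9, B = 6, C = 1. B² - 4AC = 0, which is zero, so the equation is parabolic.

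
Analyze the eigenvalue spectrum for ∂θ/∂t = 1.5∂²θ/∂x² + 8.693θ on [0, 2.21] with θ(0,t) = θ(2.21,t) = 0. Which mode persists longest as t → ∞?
Eigenvalues: λₙ = 1.5n²π²/2.21² - 8.693.
First three modes:
  n=1: λ₁ = 1.5π²/2.21² - 8.693 ≈ -5.662
  n=2: λ₂ = 6π²/2.21² - 8.693 ≈ 3.432
  n=3: λ₃ = 13.5π²/2.21² - 8.693 ≈ 18.587
Since 1.5π²/2.21² ≈ 3.031 < 8.693, λ₁ < 0.
The n=1 mode grows fastest (−λₙ is largest for n=1) → dominates.
Asymptotic: θ ~ c₁ sin(πx/2.21) e^{5.662t} (exponential growth at rate −λ₁ ≈ 5.662).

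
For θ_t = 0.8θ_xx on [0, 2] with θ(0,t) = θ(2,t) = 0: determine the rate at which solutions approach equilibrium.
Eigenvalues: λₙ = 0.8n²π²/2².
First three modes:
  n=1: λ₁ = 0.8π²/2² ≈ 1.974
  n=2: λ₂ = 3.2π²/2² ≈ 7.896 (4× faster decay)
  n=3: λ₃ = 7.2π²/2² ≈ 17.765 (9× faster decay)
As t → ∞, higher modes decay exponentially faster. The n=1 mode dominates: θ ~ c₁ sin(πx/2) e^{-λ₁t}.
Decay rate: λ₁ = 0.8π²/2² ≈ 1.974.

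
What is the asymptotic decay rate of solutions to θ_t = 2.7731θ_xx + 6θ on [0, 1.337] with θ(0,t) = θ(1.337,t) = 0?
Eigenvalues: λₙ = 2.7731n²π²/1.337² - 6.
First three modes:
  n=1: λ₁ = 2.7731π²/1.337² - 6 ≈ 9.311
  n=2: λ₂ = 11.0924π²/1.337² - 6 ≈ 55.244
  n=3: λ₃ = 24.9579π²/1.337² - 6 ≈ 131.799
Since 2.7731π²/1.337² ≈ 15.311 > 6, all λₙ > 0.
The n=1 mode decays slowest → dominates as t → ∞.
Asymptotic: θ ~ c₁ sin(πx/1.337) e^{-λ₁t} with decay rate λ₁ ≈ 9.311.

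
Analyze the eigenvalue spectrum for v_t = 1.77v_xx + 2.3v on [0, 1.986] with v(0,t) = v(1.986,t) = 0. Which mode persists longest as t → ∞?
Eigenvalues: λₙ = 1.77n²π²/1.986² - 2.3.
First three modes:
  n=1: λ₁ = 1.77π²/1.986² - 2.3 ≈ 2.129
  n=2: λ₂ = 7.08π²/1.986² - 2.3 ≈ 15.416
  n=3: λ₃ = 15.93π²/1.986² - 2.3 ≈ 37.562
Since 1.77π²/1.986² ≈ 4.429 > 2.3, all λₙ > 0.
The n=1 mode decays slowest → dominates as t → ∞.
Asymptotic: v ~ c₁ sin(πx/1.986) e^{-λ₁t} with decay rate λ₁ ≈ 2.129.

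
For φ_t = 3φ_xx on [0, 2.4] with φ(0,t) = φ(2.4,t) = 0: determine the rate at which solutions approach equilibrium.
Eigenvalues: λₙ = 3n²π²/2.4².
First three modes:
  n=1: λ₁ = 3π²/2.4² ≈ 5.14
  n=2: λ₂ = 12π²/2.4² ≈ 20.562 (4× faster decay)
  n=3: λ₃ = 27π²/2.4² ≈ 46.264 (9× faster decay)
As t → ∞, higher modes decay exponentially faster. The n=1 mode dominates: φ ~ c₁ sin(πx/2.4) e^{-λ₁t}.
Decay rate: λ₁ = 3π²/2.4² ≈ 5.14.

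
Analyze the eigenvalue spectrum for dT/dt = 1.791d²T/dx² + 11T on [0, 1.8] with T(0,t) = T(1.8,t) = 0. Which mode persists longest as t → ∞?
Eigenvalues: λₙ = 1.791n²π²/1.8² - 11.
First three modes:
  n=1: λ₁ = 1.791π²/1.8² - 11 ≈ -5.544
  n=2: λ₂ = 7.164π²/1.8² - 11 ≈ 10.823
  n=3: λ₃ = 16.119π²/1.8² - 11 ≈ 38.101
Since 1.791π²/1.8² ≈ 5.456 < 11, λ₁ < 0.
The n=1 mode grows fastest (−λₙ is largest for n=1) → dominates.
Asymptotic: T ~ c₁ sin(πx/1.8) e^{5.544t} (exponential growth at rate −λ₁ ≈ 5.544).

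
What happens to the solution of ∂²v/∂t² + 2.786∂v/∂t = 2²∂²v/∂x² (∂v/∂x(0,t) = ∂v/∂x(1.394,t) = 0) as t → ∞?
v → constant (steady state). Damping (γ=2.786) dissipates the nonconstant modes; with Neumann BCs the spatial average obeys M''+γM'=0 and tends to a finite limit.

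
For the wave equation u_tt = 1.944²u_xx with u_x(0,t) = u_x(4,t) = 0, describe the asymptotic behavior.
u oscillates about a mean that drifts linearly in t (generically unbounded; no decay). There is no damping, so the nonconstant modes persist as standing waves (energy conserved, no decay). But with Neumann conditions at both ends the constant mode has eigenvalue 0: the spatial mean M(t) of u satisfies M'' = 0, so M(t) = M(0) + M'(0)·t. Unless the initial velocity has zero mean (∫u_t(x,0)dx = 0), the solution grows linearly in t (unbounded, though not exponentially); if it does have zero mean, the solution stays bounded and simply oscillates.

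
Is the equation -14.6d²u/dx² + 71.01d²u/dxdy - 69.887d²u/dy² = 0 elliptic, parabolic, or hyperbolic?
Computing B² - 4AC with A = -14.6, B = 71.01, C = -69.887: discriminant = 961.0193 (positive). Answer: hyperbolic.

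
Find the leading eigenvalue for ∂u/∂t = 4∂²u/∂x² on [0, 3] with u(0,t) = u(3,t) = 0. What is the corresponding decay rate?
Eigenvalues: λₙ = 4n²π²/3².
First three modes:
  n=1: λ₁ = 4π²/3² ≈ 4.386
  n=2: λ₂ = 16π²/3² ≈ 17.546 (4× faster decay)
  n=3: λ₃ = 36π²/3² ≈ 39.478 (9× faster decay)
As t → ∞, higher modes decay exponentially faster. The n=1 mode dominates: u ~ c₁ sin(πx/3) e^{-λ₁t}.
Decay rate: λ₁ = 4π²/3² ≈ 4.386.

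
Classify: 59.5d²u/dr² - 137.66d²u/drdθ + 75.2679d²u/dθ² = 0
Hyperbolic (discriminant = 1036.5154).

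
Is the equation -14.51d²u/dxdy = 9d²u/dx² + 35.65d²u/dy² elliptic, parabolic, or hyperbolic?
Rewriting in standard form: -9d²u/dx² - 14.51d²u/dxdy - 35.65d²u/dy² = 0. Computing B² - 4AC with A = -9, B = -14.51, C = -35.65: discriminant = -1072.8599 (negative). Answer: elliptic.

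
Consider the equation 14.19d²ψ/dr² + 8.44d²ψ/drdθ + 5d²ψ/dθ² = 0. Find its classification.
Elliptic. (A = 14.19, B = 8.44, C = 5 gives B² - 4AC = -212.5664.)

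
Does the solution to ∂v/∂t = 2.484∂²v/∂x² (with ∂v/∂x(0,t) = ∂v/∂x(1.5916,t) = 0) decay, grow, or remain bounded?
v → constant (steady state). Heat is conserved (no flux at boundaries); solution approaches the spatial average.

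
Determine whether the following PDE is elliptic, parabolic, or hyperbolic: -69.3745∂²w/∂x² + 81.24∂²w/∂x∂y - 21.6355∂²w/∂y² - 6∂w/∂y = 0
Coefficients: A = -69.3745, B = 81.24, C = -21.6355. B² - 4AC = 596.129621, which is positive, so the equation is hyperbolic.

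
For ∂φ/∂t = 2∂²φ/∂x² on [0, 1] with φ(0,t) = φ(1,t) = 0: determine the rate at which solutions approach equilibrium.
Eigenvalues: λₙ = 2n²π².
First three modes:
  n=1: λ₁ = 2π² ≈ 19.739
  n=2: λ₂ = 8π² ≈ 78.957 (4× faster decay)
  n=3: λ₃ = 18π² ≈ 177.653 (9× faster decay)
As t → ∞, higher modes decay exponentially faster. The n=1 mode dominates: φ ~ c₁ sin(πx) e^{-λ₁t}.
Decay rate: λ₁ = 2π² ≈ 19.739.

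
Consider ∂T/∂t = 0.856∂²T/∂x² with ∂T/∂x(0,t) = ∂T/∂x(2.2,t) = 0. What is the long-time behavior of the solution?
As t → ∞, T → constant (steady state). Heat is conserved (no flux at boundaries); solution approaches the spatial average.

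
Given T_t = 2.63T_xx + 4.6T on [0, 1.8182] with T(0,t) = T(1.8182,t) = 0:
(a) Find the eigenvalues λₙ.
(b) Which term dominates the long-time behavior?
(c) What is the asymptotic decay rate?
Eigenvalues: λₙ = 2.63n²π²/1.8182² - 4.6.
First three modes:
  n=1: λ₁ = 2.63π²/1.8182² - 4.6 ≈ 3.252
  n=2: λ₂ = 10.52π²/1.8182² - 4.6 ≈ 26.807
  n=3: λ₃ = 23.67π²/1.8182² - 4.6 ≈ 66.067
Since 2.63π²/1.8182² ≈ 7.852 > 4.6, all λₙ > 0.
The n=1 mode decays slowest → dominates as t → ∞.
Asymptotic: T ~ c₁ sin(πx/1.8182) e^{-λ₁t} with decay rate λ₁ ≈ 3.252.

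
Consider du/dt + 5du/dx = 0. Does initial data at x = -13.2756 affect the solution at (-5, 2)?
No. Only data at x = -15 affects (-5, 2). Advection has one-way propagation along characteristics.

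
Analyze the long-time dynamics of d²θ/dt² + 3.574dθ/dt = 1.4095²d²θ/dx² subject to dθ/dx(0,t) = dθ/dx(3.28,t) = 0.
Long-time behavior: θ → constant (steady state). Damping (γ=3.574) dissipates the nonconstant modes; with Neumann BCs the spatial average obeys M''+γM'=0 and tends to a finite limit.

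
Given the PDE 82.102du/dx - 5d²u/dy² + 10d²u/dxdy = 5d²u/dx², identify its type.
Rewriting in standard form: -5d²u/dx² + 10d²u/dxdy - 5d²u/dy² + 82.102du/dx = 0. The second-order coefficients are A = -5, B = 10, C = -5. Since B² - 4AC = 0 = 0, this is a parabolic PDE.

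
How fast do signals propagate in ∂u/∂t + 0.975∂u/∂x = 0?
Speed = 0.975. Information travels along x - 0.975t = const (rightward).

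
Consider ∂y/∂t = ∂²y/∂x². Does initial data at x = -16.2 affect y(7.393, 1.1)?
Yes, for any finite x. The heat equation has infinite propagation speed, so all initial data affects all points at any t > 0.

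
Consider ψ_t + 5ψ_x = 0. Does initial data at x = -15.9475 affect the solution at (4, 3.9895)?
Yes. The characteristic through (4, 3.9895) passes through x = -15.9475.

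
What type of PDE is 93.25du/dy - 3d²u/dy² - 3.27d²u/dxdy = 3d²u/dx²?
Rewriting in standard form: -3d²u/dx² - 3.27d²u/dxdy - 3d²u/dy² + 93.25du/dy = 0. With A = -3, B = -3.27, C = -3, the discriminant is -25.3071. This is an elliptic PDE.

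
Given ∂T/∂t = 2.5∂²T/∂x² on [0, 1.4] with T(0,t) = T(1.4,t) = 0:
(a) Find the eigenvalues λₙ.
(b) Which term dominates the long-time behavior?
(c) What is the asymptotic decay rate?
Eigenvalues: λₙ = 2.5n²π²/1.4².
First three modes:
  n=1: λ₁ = 2.5π²/1.4² ≈ 12.589
  n=2: λ₂ = 10π²/1.4² ≈ 50.355 (4× faster decay)
  n=3: λ₃ = 22.5π²/1.4² ≈ 113.299 (9× faster decay)
As t → ∞, higher modes decay exponentially faster. The n=1 mode dominates: T ~ c₁ sin(πx/1.4) e^{-λ₁t}.
Decay rate: λ₁ = 2.5π²/1.4² ≈ 12.589.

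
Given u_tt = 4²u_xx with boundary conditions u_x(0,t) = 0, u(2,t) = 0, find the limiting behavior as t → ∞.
u oscillates (no decay). Energy is conserved; the solution oscillates indefinitely as standing waves.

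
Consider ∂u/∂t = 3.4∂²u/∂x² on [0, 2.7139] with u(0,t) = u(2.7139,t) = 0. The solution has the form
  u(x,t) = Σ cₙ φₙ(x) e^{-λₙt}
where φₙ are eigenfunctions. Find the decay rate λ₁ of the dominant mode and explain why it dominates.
Eigenvalues: λₙ = 3.4n²π²/2.7139².
First three modes:
  n=1: λ₁ = 3.4π²/2.7139² ≈ 4.556
  n=2: λ₂ = 13.6π²/2.7139² ≈ 18.224 (4× faster decay)
  n=3: λ₃ = 30.6π²/2.7139² ≈ 41.005 (9× faster decay)
As t → ∞, higher modes decay exponentially faster. The n=1 mode dominates: u ~ c₁ sin(πx/2.7139) e^{-λ₁t}.
Decay rate: λ₁ = 3.4π²/2.7139² ≈ 4.556.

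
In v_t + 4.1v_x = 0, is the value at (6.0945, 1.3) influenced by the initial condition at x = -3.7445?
No. Only data at x = 0.7645 affects (6.0945, 1.3). Advection has one-way propagation along characteristics.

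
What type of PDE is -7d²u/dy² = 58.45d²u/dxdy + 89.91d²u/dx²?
Rewriting in standard form: -89.91d²u/dx² - 58.45d²u/dxdy - 7d²u/dy² = 0. With A = -89.91, B = -58.45, C = -7, the discriminant is 898.9225. This is a hyperbolic PDE.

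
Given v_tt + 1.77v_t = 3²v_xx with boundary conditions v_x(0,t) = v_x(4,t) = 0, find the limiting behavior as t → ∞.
v → constant (steady state). Damping (γ=1.77) dissipates the nonconstant modes; with Neumann BCs the spatial average obeys M''+γM'=0 and tends to a finite limit.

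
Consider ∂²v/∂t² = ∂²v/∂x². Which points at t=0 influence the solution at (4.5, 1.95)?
Domain of dependence: [2.55, 6.45]. Signals travel at speed 1, so data within |x - 4.5| ≤ 1·1.95 = 1.95 can reach the point.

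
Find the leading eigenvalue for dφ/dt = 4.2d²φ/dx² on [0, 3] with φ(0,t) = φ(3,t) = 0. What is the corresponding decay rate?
Eigenvalues: λₙ = 4.2n²π²/3².
First three modes:
  n=1: λ₁ = 4.2π²/3² ≈ 4.606
  n=2: λ₂ = 16.8π²/3² ≈ 18.423 (4× faster decay)
  n=3: λ₃ = 37.8π²/3² ≈ 41.452 (9× faster decay)
As t → ∞, higher modes decay exponentially faster. The n=1 mode dominates: φ ~ c₁ sin(πx/3) e^{-λ₁t}.
Decay rate: λ₁ = 4.2π²/3² ≈ 4.606.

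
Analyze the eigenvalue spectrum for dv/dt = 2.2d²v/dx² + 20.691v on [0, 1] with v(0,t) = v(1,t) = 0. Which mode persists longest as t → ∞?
Eigenvalues: λₙ = 2.2n²π²/1² - 20.691.
First three modes:
  n=1: λ₁ = 2.2π² - 20.691 ≈ 1.022
  n=2: λ₂ = 8.8π² - 20.691 ≈ 66.162
  n=3: λ₃ = 19.8π² - 20.691 ≈ 174.727
Since 2.2π² ≈ 21.713 > 20.691, all λₙ > 0.
The n=1 mode decays slowest → dominates as t → ∞.
Asymptotic: v ~ c₁ sin(πx/1) e^{-λ₁t} with decay rate λ₁ ≈ 1.022.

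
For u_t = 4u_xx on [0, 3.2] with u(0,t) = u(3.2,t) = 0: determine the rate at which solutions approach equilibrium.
Eigenvalues: λₙ = 4n²π²/3.2².
First three modes:
  n=1: λ₁ = 4π²/3.2² ≈ 3.855
  n=2: λ₂ = 16π²/3.2² ≈ 15.421 (4× faster decay)
  n=3: λ₃ = 36π²/3.2² ≈ 34.698 (9× faster decay)
As t → ∞, higher modes decay exponentially faster. The n=1 mode dominates: u ~ c₁ sin(πx/3.2) e^{-λ₁t}.
Decay rate: λ₁ = 4π²/3.2² ≈ 3.855.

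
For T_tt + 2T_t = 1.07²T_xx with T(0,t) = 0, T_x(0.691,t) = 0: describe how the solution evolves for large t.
T → 0. Damping (γ=2) dissipates energy; oscillations decay exponentially.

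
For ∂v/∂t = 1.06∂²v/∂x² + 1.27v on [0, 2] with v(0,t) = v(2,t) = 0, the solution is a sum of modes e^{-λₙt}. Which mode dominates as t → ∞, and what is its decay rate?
Eigenvalues: λₙ = 1.06n²π²/2² - 1.27.
First three modes:
  n=1: λ₁ = 1.06π²/2² - 1.27 ≈ 1.345
  n=2: λ₂ = 4.24π²/2² - 1.27 ≈ 9.192
  n=3: λ₃ = 9.54π²/2² - 1.27 ≈ 22.269
Since 1.06π²/2² ≈ 2.615 > 1.27, all λₙ > 0.
The n=1 mode decays slowest → dominates as t → ∞.
Asymptotic: v ~ c₁ sin(πx/2) e^{-λ₁t} with decay rate λ₁ ≈ 1.345.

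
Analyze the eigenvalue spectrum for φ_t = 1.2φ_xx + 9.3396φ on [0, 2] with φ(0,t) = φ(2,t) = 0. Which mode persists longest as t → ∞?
Eigenvalues: λₙ = 1.2n²π²/2² - 9.3396.
First three modes:
  n=1: λ₁ = 1.2π²/2² - 9.3396 ≈ -6.379
  n=2: λ₂ = 4.8π²/2² - 9.3396 ≈ 2.504
  n=3: λ₃ = 10.8π²/2² - 9.3396 ≈ 17.308
Since 1.2π²/2² ≈ 2.961 < 9.3396, λ₁ < 0.
The n=1 mode grows fastest (−λₙ is largest for n=1) → dominates.
Asymptotic: φ ~ c₁ sin(πx/2) e^{6.379t} (exponential growth at rate −λ₁ ≈ 6.379).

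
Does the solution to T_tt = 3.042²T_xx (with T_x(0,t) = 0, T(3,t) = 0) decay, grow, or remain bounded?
T oscillates (no decay). Energy is conserved; the solution oscillates indefinitely as standing waves.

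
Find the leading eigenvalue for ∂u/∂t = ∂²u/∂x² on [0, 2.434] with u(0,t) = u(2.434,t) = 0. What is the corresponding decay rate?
Eigenvalues: λₙ = n²π²/2.434².
First three modes:
  n=1: λ₁ = π²/2.434² ≈ 1.666
  n=2: λ₂ = 4π²/2.434² ≈ 6.664 (4× faster decay)
  n=3: λ₃ = 9π²/2.434² ≈ 14.993 (9× faster decay)
As t → ∞, higher modes decay exponentially faster. The n=1 mode dominates: u ~ c₁ sin(πx/2.434) e^{-λ₁t}.
Decay rate: λ₁ = π²/2.434² ≈ 1.666.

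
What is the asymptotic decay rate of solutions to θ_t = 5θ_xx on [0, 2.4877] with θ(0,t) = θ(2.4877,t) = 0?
Eigenvalues: λₙ = 5n²π²/2.4877².
First three modes:
  n=1: λ₁ = 5π²/2.4877² ≈ 7.974
  n=2: λ₂ = 20π²/2.4877² ≈ 31.896 (4× faster decay)
  n=3: λ₃ = 45π²/2.4877² ≈ 71.766 (9× faster decay)
As t → ∞, higher modes decay exponentially faster. The n=1 mode dominates: θ ~ c₁ sin(πx/2.4877) e^{-λ₁t}.
Decay rate: λ₁ = 5π²/2.4877² ≈ 7.974.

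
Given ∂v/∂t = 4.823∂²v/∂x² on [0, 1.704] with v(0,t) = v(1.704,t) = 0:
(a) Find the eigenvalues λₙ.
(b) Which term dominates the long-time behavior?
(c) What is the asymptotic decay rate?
Eigenvalues: λₙ = 4.823n²π²/1.704².
First three modes:
  n=1: λ₁ = 4.823π²/1.704² ≈ 16.394
  n=2: λ₂ = 19.292π²/1.704² ≈ 65.575 (4× faster decay)
  n=3: λ₃ = 43.407π²/1.704² ≈ 147.544 (9× faster decay)
As t → ∞, higher modes decay exponentially faster. The n=1 mode dominates: v ~ c₁ sin(πx/1.704) e^{-λ₁t}.
Decay rate: λ₁ = 4.823π²/1.704² ≈ 16.394.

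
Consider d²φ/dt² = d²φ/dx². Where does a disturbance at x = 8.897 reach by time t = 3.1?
Domain of influence: [5.797, 11.997]. Data at x = 8.897 spreads outward at speed 1.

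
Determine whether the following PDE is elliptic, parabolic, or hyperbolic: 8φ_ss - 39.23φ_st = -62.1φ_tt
Rewriting in standard form: 8φ_ss - 39.23φ_st + 62.1φ_tt = 0. Coefficients: A = 8, B = -39.23, C = 62.1. B² - 4AC = -448.2071, which is negative, so the equation is elliptic.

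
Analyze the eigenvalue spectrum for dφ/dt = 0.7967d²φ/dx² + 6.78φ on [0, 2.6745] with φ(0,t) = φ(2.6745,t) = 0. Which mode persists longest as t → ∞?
Eigenvalues: λₙ = 0.7967n²π²/2.6745² - 6.78.
First three modes:
  n=1: λ₁ = 0.7967π²/2.6745² - 6.78 ≈ -5.681
  n=2: λ₂ = 3.1868π²/2.6745² - 6.78 ≈ -2.383
  n=3: λ₃ = 7.1703π²/2.6745² - 6.78 ≈ 3.114
Since 0.7967π²/2.6745² ≈ 1.099 < 6.78, λ₁ < 0.
The n=1 mode grows fastest (−λₙ is largest for n=1) → dominates.
Asymptotic: φ ~ c₁ sin(πx/2.6745) e^{5.681t} (exponential growth at rate −λ₁ ≈ 5.681).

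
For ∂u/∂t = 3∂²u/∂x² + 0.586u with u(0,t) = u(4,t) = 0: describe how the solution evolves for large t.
u → 0. Diffusion dominates reaction (r=0.586 < κπ²/L²≈1.85); solution decays.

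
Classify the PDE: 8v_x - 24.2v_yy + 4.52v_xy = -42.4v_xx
Rewriting in standard form: 42.4v_xx + 4.52v_xy - 24.2v_yy + 8v_x = 0. A = 42.4, B = 4.52, C = -24.2. Discriminant B² - 4AC = 4124.7504. Since 4124.7504 > 0, hyperbolic.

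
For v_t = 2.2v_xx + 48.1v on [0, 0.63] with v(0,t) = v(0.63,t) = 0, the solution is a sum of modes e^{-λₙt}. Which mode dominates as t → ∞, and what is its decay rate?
Eigenvalues: λₙ = 2.2n²π²/0.63² - 48.1.
First three modes:
  n=1: λ₁ = 2.2π²/0.63² - 48.1 ≈ 6.607
  n=2: λ₂ = 8.8π²/0.63² - 48.1 ≈ 170.727
  n=3: λ₃ = 19.8π²/0.63² - 48.1 ≈ 444.261
Since 2.2π²/0.63² ≈ 54.707 > 48.1, all λₙ > 0.
The n=1 mode decays slowest → dominates as t → ∞.
Asymptotic: v ~ c₁ sin(πx/0.63) e^{-λ₁t} with decay rate λ₁ ≈ 6.607.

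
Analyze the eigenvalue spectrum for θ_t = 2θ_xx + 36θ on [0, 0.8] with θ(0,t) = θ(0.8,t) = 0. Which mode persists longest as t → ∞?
Eigenvalues: λₙ = 2n²π²/0.8² - 36.
First three modes:
  n=1: λ₁ = 2π²/0.8² - 36 ≈ -5.157
  n=2: λ₂ = 8π²/0.8² - 36 ≈ 87.37
  n=3: λ₃ = 18π²/0.8² - 36 ≈ 241.583
Since 2π²/0.8² ≈ 30.843 < 36, λ₁ < 0.
The n=1 mode grows fastest (−λₙ is largest for n=1) → dominates.
Asymptotic: θ ~ c₁ sin(πx/0.8) e^{5.157t} (exponential growth at rate −λ₁ ≈ 5.157).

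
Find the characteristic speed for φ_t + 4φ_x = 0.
Speed = 4. Information travels along x - 4t = const (rightward).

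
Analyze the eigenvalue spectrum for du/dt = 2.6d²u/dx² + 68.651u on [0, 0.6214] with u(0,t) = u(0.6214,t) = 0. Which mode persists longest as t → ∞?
Eigenvalues: λₙ = 2.6n²π²/0.6214² - 68.651.
First three modes:
  n=1: λ₁ = 2.6π²/0.6214² - 68.651 ≈ -2.196
  n=2: λ₂ = 10.4π²/0.6214² - 68.651 ≈ 197.171
  n=3: λ₃ = 23.4π²/0.6214² - 68.651 ≈ 529.448
Since 2.6π²/0.6214² ≈ 66.455 < 68.651, λ₁ < 0.
The n=1 mode grows fastest (−λₙ is largest for n=1) → dominates.
Asymptotic: u ~ c₁ sin(πx/0.6214) e^{2.196t} (exponential growth at rate −λ₁ ≈ 2.196).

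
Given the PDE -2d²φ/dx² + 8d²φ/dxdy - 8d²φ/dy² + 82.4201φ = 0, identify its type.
The second-order coefficients are A = -2, B = 8, C = -8. Since B² - 4AC = 0 = 0, this is a parabolic PDE.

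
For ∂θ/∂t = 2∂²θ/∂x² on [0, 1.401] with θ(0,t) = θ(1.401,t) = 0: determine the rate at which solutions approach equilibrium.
Eigenvalues: λₙ = 2n²π²/1.401².
First three modes:
  n=1: λ₁ = 2π²/1.401² ≈ 10.057
  n=2: λ₂ = 8π²/1.401² ≈ 40.227 (4× faster decay)
  n=3: λ₃ = 18π²/1.401² ≈ 90.51 (9× faster decay)
As t → ∞, higher modes decay exponentially faster. The n=1 mode dominates: θ ~ c₁ sin(πx/1.401) e^{-λ₁t}.
Decay rate: λ₁ = 2π²/1.401² ≈ 10.057.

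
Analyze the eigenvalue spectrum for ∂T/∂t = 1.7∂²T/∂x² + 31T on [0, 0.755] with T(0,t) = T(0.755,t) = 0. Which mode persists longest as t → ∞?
Eigenvalues: λₙ = 1.7n²π²/0.755² - 31.
First three modes:
  n=1: λ₁ = 1.7π²/0.755² - 31 ≈ -1.566
  n=2: λ₂ = 6.8π²/0.755² - 31 ≈ 86.737
  n=3: λ₃ = 15.3π²/0.755² - 31 ≈ 233.909
Since 1.7π²/0.755² ≈ 29.434 < 31, λ₁ < 0.
The n=1 mode grows fastest (−λₙ is largest for n=1) → dominates.
Asymptotic: T ~ c₁ sin(πx/0.755) e^{1.566t} (exponential growth at rate −λ₁ ≈ 1.566).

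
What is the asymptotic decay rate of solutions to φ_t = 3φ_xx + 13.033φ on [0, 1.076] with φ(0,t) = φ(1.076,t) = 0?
Eigenvalues: λₙ = 3n²π²/1.076² - 13.033.
First three modes:
  n=1: λ₁ = 3π²/1.076² - 13.033 ≈ 12.541
  n=2: λ₂ = 12π²/1.076² - 13.033 ≈ 89.262
  n=3: λ₃ = 27π²/1.076² - 13.033 ≈ 217.132
Since 3π²/1.076² ≈ 25.574 > 13.033, all λₙ > 0.
The n=1 mode decays slowest → dominates as t → ∞.
Asymptotic: φ ~ c₁ sin(πx/1.076) e^{-λ₁t} with decay rate λ₁ ≈ 12.541.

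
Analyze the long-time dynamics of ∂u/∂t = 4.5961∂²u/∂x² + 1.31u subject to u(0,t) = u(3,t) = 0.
Long-time behavior: u → 0. Diffusion dominates reaction (r=1.31 < κπ²/L²≈5.04); solution decays.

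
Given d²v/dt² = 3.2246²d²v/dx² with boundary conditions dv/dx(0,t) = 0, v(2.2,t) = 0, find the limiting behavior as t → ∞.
v oscillates (no decay). Energy is conserved; the solution oscillates indefinitely as standing waves.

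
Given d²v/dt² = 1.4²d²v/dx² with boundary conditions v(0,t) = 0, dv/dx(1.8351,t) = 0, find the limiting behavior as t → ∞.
v oscillates (no decay). Energy is conserved; the solution oscillates indefinitely as standing waves.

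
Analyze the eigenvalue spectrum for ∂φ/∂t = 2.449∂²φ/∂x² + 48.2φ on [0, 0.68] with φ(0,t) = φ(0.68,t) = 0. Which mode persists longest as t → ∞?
Eigenvalues: λₙ = 2.449n²π²/0.68² - 48.2.
First three modes:
  n=1: λ₁ = 2.449π²/0.68² - 48.2 ≈ 4.072
  n=2: λ₂ = 9.796π²/0.68² - 48.2 ≈ 160.889
  n=3: λ₃ = 22.041π²/0.68² - 48.2 ≈ 422.25
Since 2.449π²/0.68² ≈ 52.272 > 48.2, all λₙ > 0.
The n=1 mode decays slowest → dominates as t → ∞.
Asymptotic: φ ~ c₁ sin(πx/0.68) e^{-λ₁t} with decay rate λ₁ ≈ 4.072.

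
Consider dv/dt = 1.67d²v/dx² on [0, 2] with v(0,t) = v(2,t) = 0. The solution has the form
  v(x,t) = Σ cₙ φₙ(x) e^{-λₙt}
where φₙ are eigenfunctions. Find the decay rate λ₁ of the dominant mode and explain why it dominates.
Eigenvalues: λₙ = 1.67n²π²/2².
First three modes:
  n=1: λ₁ = 1.67π²/2² ≈ 4.121
  n=2: λ₂ = 6.68π²/2² ≈ 16.482 (4× faster decay)
  n=3: λ₃ = 15.03π²/2² ≈ 37.085 (9× faster decay)
As t → ∞, higher modes decay exponentially faster. The n=1 mode dominates: v ~ c₁ sin(πx/2) e^{-λ₁t}.
Decay rate: λ₁ = 1.67π²/2² ≈ 4.121.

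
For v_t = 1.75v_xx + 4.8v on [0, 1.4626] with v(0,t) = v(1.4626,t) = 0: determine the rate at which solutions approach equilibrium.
Eigenvalues: λₙ = 1.75n²π²/1.4626² - 4.8.
First three modes:
  n=1: λ₁ = 1.75π²/1.4626² - 4.8 ≈ 3.274
  n=2: λ₂ = 7π²/1.4626² - 4.8 ≈ 27.496
  n=3: λ₃ = 15.75π²/1.4626² - 4.8 ≈ 67.866
Since 1.75π²/1.4626² ≈ 8.074 > 4.8, all λₙ > 0.
The n=1 mode decays slowest → dominates as t → ∞.
Asymptotic: v ~ c₁ sin(πx/1.4626) e^{-λ₁t} with decay rate λ₁ ≈ 3.274.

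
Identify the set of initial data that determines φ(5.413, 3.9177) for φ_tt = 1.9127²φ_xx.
Domain of dependence: [-2.08038479, 12.90638479]. Signals travel at speed 1.9127, so data within |x - 5.413| ≤ 1.9127·3.9177 = 7.49338479 can reach the point.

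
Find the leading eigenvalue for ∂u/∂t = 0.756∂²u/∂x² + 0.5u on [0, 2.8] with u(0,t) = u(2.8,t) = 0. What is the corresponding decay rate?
Eigenvalues: λₙ = 0.756n²π²/2.8² - 0.5.
First three modes:
  n=1: λ₁ = 0.756π²/2.8² - 0.5 ≈ 0.452
  n=2: λ₂ = 3.024π²/2.8² - 0.5 ≈ 3.307
  n=3: λ₃ = 6.804π²/2.8² - 0.5 ≈ 8.065
Since 0.756π²/2.8² ≈ 0.952 > 0.5, all λₙ > 0.
The n=1 mode decays slowest → dominates as t → ∞.
Asymptotic: u ~ c₁ sin(πx/2.8) e^{-λ₁t} with decay rate λ₁ ≈ 0.452.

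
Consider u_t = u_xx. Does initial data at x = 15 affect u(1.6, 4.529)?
Yes, for any finite x. The heat equation has infinite propagation speed, so all initial data affects all points at any t > 0.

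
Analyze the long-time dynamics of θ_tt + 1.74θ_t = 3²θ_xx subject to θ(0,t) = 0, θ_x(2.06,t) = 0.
Long-time behavior: θ → 0. Damping (γ=1.74) dissipates energy; oscillations decay exponentially.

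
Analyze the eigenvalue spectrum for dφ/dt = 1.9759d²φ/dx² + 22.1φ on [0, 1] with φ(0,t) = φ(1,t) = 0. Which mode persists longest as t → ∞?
Eigenvalues: λₙ = 1.9759n²π²/1² - 22.1.
First three modes:
  n=1: λ₁ = 1.9759π² - 22.1 ≈ -2.599
  n=2: λ₂ = 7.9036π² - 22.1 ≈ 55.905
  n=3: λ₃ = 17.7831π² - 22.1 ≈ 153.412
Since 1.9759π² ≈ 19.501 < 22.1, λ₁ < 0.
The n=1 mode grows fastest (−λₙ is largest for n=1) → dominates.
Asymptotic: φ ~ c₁ sin(πx/1) e^{2.599t} (exponential growth at rate −λ₁ ≈ 2.599).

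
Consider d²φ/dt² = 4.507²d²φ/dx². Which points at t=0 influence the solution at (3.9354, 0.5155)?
Domain of dependence: [1.6120415, 6.2587585]. Signals travel at speed 4.507, so data within |x - 3.9354| ≤ 4.507·0.5155 = 2.3233585 can reach the point.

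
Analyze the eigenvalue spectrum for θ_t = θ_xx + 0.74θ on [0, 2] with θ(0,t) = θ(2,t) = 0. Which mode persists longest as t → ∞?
Eigenvalues: λₙ = n²π²/2² - 0.74.
First three modes:
  n=1: λ₁ = π²/2² - 0.74 ≈ 1.727
  n=2: λ₂ = 4π²/2² - 0.74 ≈ 9.13
  n=3: λ₃ = 9π²/2² - 0.74 ≈ 21.467
Since π²/2² ≈ 2.467 > 0.74, all λₙ > 0.
The n=1 mode decays slowest → dominates as t → ∞.
Asymptotic: θ ~ c₁ sin(πx/2) e^{-λ₁t} with decay rate λ₁ ≈ 1.727.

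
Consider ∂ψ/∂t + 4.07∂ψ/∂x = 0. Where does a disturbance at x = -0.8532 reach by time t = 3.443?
At x = 13.15981. The characteristic carries data from (-0.8532, 0) to (13.15981, 3.443).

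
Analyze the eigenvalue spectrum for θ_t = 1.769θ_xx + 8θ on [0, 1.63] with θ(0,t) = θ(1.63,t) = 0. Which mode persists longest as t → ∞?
Eigenvalues: λₙ = 1.769n²π²/1.63² - 8.
First three modes:
  n=1: λ₁ = 1.769π²/1.63² - 8 ≈ -1.429
  n=2: λ₂ = 7.076π²/1.63² - 8 ≈ 18.285
  n=3: λ₃ = 15.921π²/1.63² - 8 ≈ 51.142
Since 1.769π²/1.63² ≈ 6.571 < 8, λ₁ < 0.
The n=1 mode grows fastest (−λₙ is largest for n=1) → dominates.
Asymptotic: θ ~ c₁ sin(πx/1.63) e^{1.429t} (exponential growth at rate −λ₁ ≈ 1.429).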